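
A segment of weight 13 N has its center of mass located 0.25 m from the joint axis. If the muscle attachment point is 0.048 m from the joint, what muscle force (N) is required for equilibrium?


F_muscle = W * d_load / d_muscle
F_muscle = 13 * 0.25 / 0.048
Numerator = 3.2500
F_muscle = 67.7083


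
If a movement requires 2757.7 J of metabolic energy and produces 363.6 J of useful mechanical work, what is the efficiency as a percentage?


eta = (W_mech / E_meta) * 100
eta = (363.6 / 2757.7) * 100
ratio = 0.1318
eta = 13.1849


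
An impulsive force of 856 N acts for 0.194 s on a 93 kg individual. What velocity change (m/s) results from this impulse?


J = F * dt = 856 * 0.194 = 166.0640 N*s
delta_v = J / m
delta_v = 166.0640 / 93
delta_v = 1.7856


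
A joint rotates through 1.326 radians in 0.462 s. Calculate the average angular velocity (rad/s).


omega = delta_theta / delta_t
omega = 1.326 / 0.462
omega = 2.8701


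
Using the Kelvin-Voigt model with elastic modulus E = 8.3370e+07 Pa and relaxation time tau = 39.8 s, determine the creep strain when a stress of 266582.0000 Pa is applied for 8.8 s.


epsilon(t) = (sigma/E) * (1 - exp(-t/tau))
sigma/E = 266582.0000 / 8.3370e+07 = 0.0032
exp(-t/tau) = exp(-8.8 / 39.8) = 0.8016
epsilon = 0.0032 * (1 - 0.8016)
epsilon = 6.3430e-04


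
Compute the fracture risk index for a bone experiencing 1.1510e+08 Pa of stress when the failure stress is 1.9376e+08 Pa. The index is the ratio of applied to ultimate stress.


FRI = applied / ultimate
FRI = 1.1510e+08 / 1.9376e+08
FRI = 0.5940


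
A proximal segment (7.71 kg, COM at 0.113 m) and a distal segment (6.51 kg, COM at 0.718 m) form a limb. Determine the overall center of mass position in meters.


COM = (m1*x1 + m2*x2) / (m1 + m2)
COM = (7.71*0.113 + 6.51*0.718) / (7.71 + 6.51)
Numerator = 5.5454
Denominator = 14.2200
COM = 0.3900


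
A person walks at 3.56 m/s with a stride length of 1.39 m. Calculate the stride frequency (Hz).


f = v / stride_length
f = 3.56 / 1.39
f = 2.5612


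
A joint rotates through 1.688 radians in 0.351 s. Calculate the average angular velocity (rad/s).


omega = delta_theta / delta_t
omega = 1.688 / 0.351
omega = 4.8091


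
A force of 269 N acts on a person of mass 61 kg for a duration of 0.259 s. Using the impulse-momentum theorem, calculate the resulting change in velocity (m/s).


J = F * dt = 269 * 0.259 = 69.6710 N*s
delta_v = J / m
delta_v = 69.6710 / 61
delta_v = 1.1421


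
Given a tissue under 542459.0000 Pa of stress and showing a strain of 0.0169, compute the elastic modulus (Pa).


E = stress / strain
E = 542459.0000 / 0.0169
E = 3.2098e+07


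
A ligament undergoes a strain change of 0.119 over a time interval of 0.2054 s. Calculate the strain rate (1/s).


strain_rate = delta_strain / delta_t
strain_rate = 0.119 / 0.2054
strain_rate = 0.5794


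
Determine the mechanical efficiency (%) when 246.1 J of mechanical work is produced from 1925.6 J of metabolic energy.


eta = (W_mech / E_meta) * 100
eta = (246.1 / 1925.6) * 100
ratio = 0.1278
eta = 12.7804


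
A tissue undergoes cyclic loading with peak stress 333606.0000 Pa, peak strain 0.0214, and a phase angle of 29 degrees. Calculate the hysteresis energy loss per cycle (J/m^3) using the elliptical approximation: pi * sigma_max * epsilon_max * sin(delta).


E_loss = pi * sigma_max * epsilon_max * sin(delta)
delta = 29 deg = 0.5061 rad
sin(delta) = 0.4848
E_loss = pi * 333606.0000 * 0.0214 * 0.4848
E_loss = 10873.4842


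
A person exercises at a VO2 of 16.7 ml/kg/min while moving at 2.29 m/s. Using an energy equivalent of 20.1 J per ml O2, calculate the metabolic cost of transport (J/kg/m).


Power per kg = VO2 * 20.1 / 60
Power per kg = 16.7 * 20.1 / 60 = 5.5945 W/kg
Cost = power_per_kg / speed
Cost = 5.5945 / 2.29
Cost = 2.4430


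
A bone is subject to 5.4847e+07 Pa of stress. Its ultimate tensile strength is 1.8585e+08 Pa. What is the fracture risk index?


FRI = applied / ultimate
FRI = 5.4847e+07 / 1.8585e+08
FRI = 0.2951


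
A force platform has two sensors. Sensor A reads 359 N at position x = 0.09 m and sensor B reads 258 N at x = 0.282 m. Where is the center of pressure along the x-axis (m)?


COP_x = (F1*x1 + F2*x2) / (F1 + F2)
COP_x = (359*0.09 + 258*0.282) / (359 + 258)
Numerator = 105.0660
Denominator = 617
COP_x = 0.1703


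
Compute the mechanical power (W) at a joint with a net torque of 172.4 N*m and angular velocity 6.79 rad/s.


P = M * omega
P = 172.4 * 6.79
P = 1170.5960


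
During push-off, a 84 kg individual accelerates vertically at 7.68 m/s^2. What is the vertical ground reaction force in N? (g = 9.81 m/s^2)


GRF = m * (g + a)
GRF = 84 * (9.81 + 7.68)
GRF = 84 * 17.4900
GRF = 1469.1600


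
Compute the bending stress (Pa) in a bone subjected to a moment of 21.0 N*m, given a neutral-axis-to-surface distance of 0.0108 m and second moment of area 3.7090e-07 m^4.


sigma = M * c / I
sigma = 21.0 * 0.0108 / 3.7090e-07
M * c = 0.2268
sigma = 611485.5756


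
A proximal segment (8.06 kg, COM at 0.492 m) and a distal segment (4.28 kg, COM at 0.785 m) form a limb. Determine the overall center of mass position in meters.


COM = (m1*x1 + m2*x2) / (m1 + m2)
COM = (8.06*0.492 + 4.28*0.785) / (8.06 + 4.28)
Numerator = 7.3253
Denominator = 12.3400
COM = 0.5936


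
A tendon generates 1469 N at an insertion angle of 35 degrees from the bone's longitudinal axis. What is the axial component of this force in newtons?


F_eff = F_tendon * cos(theta)
theta = 35 deg = 0.6109 rad
cos(theta) = 0.8192
F_eff = 1469 * 0.8192
F_eff = 1203.3344


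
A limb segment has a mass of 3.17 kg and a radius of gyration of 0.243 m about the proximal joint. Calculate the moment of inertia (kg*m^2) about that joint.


I = m * k^2
I = 3.17 * 0.243^2
k^2 = 0.0590
I = 0.1872


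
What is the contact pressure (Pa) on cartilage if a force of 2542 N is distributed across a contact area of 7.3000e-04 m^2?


P = F / A
P = 2542 / 7.3000e-04
P = 3.4822e+06


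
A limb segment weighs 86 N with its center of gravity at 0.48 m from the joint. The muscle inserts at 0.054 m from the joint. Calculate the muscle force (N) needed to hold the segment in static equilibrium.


F_muscle = W * d_load / d_muscle
F_muscle = 86 * 0.48 / 0.054
Numerator = 41.2800
F_muscle = 764.4444


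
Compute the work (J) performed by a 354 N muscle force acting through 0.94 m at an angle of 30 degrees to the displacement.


W = F * d * cos(theta)
theta = 30 deg = 0.5236 rad
cos(theta) = 0.8660
W = 354 * 0.94 * 0.8660
W = 288.1786


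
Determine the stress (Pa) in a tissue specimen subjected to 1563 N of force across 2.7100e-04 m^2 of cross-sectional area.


stress = F / A
stress = 1563 / 2.7100e-04
stress = 5.7675e+06


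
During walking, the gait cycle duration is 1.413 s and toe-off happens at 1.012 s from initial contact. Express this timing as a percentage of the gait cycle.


pct = (event_time / cycle_time) * 100
pct = (1.012 / 1.413) * 100
ratio = 0.7162
pct = 71.6207


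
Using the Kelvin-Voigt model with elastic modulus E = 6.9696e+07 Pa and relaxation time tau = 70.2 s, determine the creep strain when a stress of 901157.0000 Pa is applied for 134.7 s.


epsilon(t) = (sigma/E) * (1 - exp(-t/tau))
sigma/E = 901157.0000 / 6.9696e+07 = 0.0129
exp(-t/tau) = exp(-134.7 / 70.2) = 0.1468
epsilon = 0.0129 * (1 - 0.1468)
epsilon = 0.0110


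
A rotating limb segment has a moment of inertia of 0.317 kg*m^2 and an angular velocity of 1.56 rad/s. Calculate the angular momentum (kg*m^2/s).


L = I * omega
L = 0.317 * 1.56
L = 0.4945


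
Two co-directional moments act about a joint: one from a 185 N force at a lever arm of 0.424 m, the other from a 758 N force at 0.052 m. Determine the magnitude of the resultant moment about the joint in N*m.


M = F1 * d1 + F2 * d2
M = 185 * 0.424 + 758 * 0.052
M = 78.4400 + 39.4160
M = 117.8560


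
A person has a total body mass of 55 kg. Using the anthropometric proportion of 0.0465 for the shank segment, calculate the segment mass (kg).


m_segment = body_mass * fraction
m_segment = 55 * 0.0465
m_segment = 2.5575


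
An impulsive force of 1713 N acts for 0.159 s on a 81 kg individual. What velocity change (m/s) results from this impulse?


J = F * dt = 1713 * 0.159 = 272.3670 N*s
delta_v = J / m
delta_v = 272.3670 / 81
delta_v = 3.3626


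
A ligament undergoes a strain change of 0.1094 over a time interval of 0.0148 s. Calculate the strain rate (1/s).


strain_rate = delta_strain / delta_t
strain_rate = 0.1094 / 0.0148
strain_rate = 7.3919


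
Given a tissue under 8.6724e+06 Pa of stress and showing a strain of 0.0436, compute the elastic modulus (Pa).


E = stress / strain
E = 8.6724e+06 / 0.0436
E = 1.9891e+08


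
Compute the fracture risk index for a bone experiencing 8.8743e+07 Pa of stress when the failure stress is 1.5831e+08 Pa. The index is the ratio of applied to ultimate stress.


FRI = applied / ultimate
FRI = 8.8743e+07 / 1.5831e+08
FRI = 0.5606


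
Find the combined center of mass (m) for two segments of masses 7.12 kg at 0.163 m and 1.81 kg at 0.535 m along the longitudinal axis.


COM = (m1*x1 + m2*x2) / (m1 + m2)
COM = (7.12*0.163 + 1.81*0.535) / (7.12 + 1.81)
Numerator = 2.1289
Denominator = 8.9300
COM = 0.2384


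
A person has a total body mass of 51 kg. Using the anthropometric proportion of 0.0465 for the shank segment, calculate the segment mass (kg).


m_segment = body_mass * fraction
m_segment = 51 * 0.0465
m_segment = 2.3715


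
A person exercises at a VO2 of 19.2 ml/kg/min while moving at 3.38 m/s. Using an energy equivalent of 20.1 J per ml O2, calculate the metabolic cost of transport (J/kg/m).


Power per kg = VO2 * 20.1 / 60
Power per kg = 19.2 * 20.1 / 60 = 6.4320 W/kg
Cost = power_per_kg / speed
Cost = 6.4320 / 3.38
Cost = 1.9030


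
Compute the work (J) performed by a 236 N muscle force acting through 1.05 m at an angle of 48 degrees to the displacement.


W = F * d * cos(theta)
theta = 48 deg = 0.8378 rad
cos(theta) = 0.6691
W = 236 * 1.05 * 0.6691
W = 165.8106


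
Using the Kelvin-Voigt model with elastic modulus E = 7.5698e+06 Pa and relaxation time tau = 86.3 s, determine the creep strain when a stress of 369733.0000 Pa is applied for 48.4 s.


epsilon(t) = (sigma/E) * (1 - exp(-t/tau))
sigma/E = 369733.0000 / 7.5698e+06 = 0.0488
exp(-t/tau) = exp(-48.4 / 86.3) = 0.5707
epsilon = 0.0488 * (1 - 0.5707)
epsilon = 0.0210


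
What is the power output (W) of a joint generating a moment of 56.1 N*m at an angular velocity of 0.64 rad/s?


P = M * omega
P = 56.1 * 0.64
P = 35.9040


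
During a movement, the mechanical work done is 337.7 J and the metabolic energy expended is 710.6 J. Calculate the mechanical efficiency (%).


eta = (W_mech / E_meta) * 100
eta = (337.7 / 710.6) * 100
ratio = 0.4752
eta = 47.5232


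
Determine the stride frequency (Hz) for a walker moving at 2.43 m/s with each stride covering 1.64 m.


f = v / stride_length
f = 2.43 / 1.64
f = 1.4817


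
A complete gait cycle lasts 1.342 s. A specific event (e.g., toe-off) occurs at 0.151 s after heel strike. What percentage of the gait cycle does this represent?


pct = (event_time / cycle_time) * 100
pct = (0.151 / 1.342) * 100
ratio = 0.1125
pct = 11.2519


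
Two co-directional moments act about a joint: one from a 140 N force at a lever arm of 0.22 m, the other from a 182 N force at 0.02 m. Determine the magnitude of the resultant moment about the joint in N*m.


M = F1 * d1 + F2 * d2
M = 140 * 0.22 + 182 * 0.02
M = 30.8000 + 3.6400
M = 34.4400


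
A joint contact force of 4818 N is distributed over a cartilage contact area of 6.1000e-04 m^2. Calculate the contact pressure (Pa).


P = F / A
P = 4818 / 6.1000e-04
P = 7.8984e+06


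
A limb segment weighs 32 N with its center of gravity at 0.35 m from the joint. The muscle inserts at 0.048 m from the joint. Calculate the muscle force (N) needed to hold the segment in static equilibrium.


F_muscle = W * d_load / d_muscle
F_muscle = 32 * 0.35 / 0.048
Numerator = 11.2000
F_muscle = 233.3333


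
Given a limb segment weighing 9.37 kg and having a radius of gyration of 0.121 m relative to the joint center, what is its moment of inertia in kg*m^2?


I = m * k^2
I = 9.37 * 0.121^2
k^2 = 0.0146
I = 0.1372


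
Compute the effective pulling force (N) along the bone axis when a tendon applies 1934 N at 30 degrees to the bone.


F_eff = F_tendon * cos(theta)
theta = 30 deg = 0.5236 rad
cos(theta) = 0.8660
F_eff = 1934 * 0.8660
F_eff = 1674.8931


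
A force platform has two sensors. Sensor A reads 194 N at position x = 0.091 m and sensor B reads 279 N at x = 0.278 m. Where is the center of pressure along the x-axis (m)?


COP_x = (F1*x1 + F2*x2) / (F1 + F2)
COP_x = (194*0.091 + 279*0.278) / (194 + 279)
Numerator = 95.2160
Denominator = 473
COP_x = 0.2013


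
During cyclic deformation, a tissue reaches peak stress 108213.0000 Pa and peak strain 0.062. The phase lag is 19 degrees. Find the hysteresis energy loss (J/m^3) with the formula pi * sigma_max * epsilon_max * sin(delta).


E_loss = pi * sigma_max * epsilon_max * sin(delta)
delta = 19 deg = 0.3316 rad
sin(delta) = 0.3256
E_loss = pi * 108213.0000 * 0.062 * 0.3256
E_loss = 6862.1928


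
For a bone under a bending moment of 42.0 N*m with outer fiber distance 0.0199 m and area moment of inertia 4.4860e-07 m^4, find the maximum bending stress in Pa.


sigma = M * c / I
sigma = 42.0 * 0.0199 / 4.4860e-07
M * c = 0.8358
sigma = 1.8631e+06


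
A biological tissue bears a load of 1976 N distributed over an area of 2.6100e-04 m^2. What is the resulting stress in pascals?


stress = F / A
stress = 1976 / 2.6100e-04
stress = 7.5709e+06


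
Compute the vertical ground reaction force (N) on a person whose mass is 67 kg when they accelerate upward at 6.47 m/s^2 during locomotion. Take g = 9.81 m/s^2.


GRF = m * (g + a)
GRF = 67 * (9.81 + 6.47)
GRF = 67 * 16.2800
GRF = 1090.7600


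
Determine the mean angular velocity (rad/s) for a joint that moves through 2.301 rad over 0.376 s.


omega = delta_theta / delta_t
omega = 2.301 / 0.376
omega = 6.1197


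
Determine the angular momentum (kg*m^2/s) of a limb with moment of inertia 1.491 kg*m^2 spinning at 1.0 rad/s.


L = I * omega
L = 1.491 * 1.0
L = 1.4910


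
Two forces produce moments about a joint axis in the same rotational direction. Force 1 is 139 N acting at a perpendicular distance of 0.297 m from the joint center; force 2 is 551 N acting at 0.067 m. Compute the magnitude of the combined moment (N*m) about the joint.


M = F1 * d1 + F2 * d2
M = 139 * 0.297 + 551 * 0.067
M = 41.2830 + 36.9170
M = 78.2000


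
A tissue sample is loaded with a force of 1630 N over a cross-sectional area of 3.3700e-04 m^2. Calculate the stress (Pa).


stress = F / A
stress = 1630 / 3.3700e-04
stress = 4.8368e+06


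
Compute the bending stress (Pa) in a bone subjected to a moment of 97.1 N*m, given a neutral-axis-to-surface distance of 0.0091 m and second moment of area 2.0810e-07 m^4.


sigma = M * c / I
sigma = 97.1 * 0.0091 / 2.0810e-07
M * c = 0.8836
sigma = 4.2461e+06


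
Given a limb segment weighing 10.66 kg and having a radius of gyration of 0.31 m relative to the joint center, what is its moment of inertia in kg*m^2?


I = m * k^2
I = 10.66 * 0.31^2
k^2 = 0.0961
I = 1.0244


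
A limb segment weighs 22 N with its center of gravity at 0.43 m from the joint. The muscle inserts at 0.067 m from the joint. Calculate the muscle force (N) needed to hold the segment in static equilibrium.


F_muscle = W * d_load / d_muscle
F_muscle = 22 * 0.43 / 0.067
Numerator = 9.4600
F_muscle = 141.1940


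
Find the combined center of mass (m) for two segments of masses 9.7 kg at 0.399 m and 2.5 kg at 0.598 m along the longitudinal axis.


COM = (m1*x1 + m2*x2) / (m1 + m2)
COM = (9.7*0.399 + 2.5*0.598) / (9.7 + 2.5)
Numerator = 5.3653
Denominator = 12.2000
COM = 0.4398


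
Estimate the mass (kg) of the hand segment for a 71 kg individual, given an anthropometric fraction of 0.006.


m_segment = body_mass * fraction
m_segment = 71 * 0.006
m_segment = 0.4260


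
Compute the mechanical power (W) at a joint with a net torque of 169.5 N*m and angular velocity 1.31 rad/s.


P = M * omega
P = 169.5 * 1.31
P = 222.0450


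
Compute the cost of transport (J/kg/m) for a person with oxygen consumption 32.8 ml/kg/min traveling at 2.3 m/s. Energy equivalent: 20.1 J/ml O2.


Power per kg = VO2 * 20.1 / 60
Power per kg = 32.8 * 20.1 / 60 = 10.9880 W/kg
Cost = power_per_kg / speed
Cost = 10.9880 / 2.3
Cost = 4.7774


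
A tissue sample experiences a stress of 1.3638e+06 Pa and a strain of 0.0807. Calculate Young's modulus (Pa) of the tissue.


E = stress / strain
E = 1.3638e+06 / 0.0807
E = 1.6900e+07


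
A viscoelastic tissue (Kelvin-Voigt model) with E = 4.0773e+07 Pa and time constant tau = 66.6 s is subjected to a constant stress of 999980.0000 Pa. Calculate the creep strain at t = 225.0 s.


epsilon(t) = (sigma/E) * (1 - exp(-t/tau))
sigma/E = 999980.0000 / 4.0773e+07 = 0.0245
exp(-t/tau) = exp(-225.0 / 66.6) = 0.0341
epsilon = 0.0245 * (1 - 0.0341)
epsilon = 0.0237


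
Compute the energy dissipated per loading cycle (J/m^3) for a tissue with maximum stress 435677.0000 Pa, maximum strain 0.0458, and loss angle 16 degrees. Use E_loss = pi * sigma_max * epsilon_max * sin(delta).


E_loss = pi * sigma_max * epsilon_max * sin(delta)
delta = 16 deg = 0.2793 rad
sin(delta) = 0.2756
E_loss = pi * 435677.0000 * 0.0458 * 0.2756
E_loss = 17278.9783


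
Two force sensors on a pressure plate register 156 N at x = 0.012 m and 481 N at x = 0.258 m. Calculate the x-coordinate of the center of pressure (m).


COP_x = (F1*x1 + F2*x2) / (F1 + F2)
COP_x = (156*0.012 + 481*0.258) / (156 + 481)
Numerator = 125.9700
Denominator = 637
COP_x = 0.1978


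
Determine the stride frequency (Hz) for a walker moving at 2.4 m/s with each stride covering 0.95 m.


f = v / stride_length
f = 2.4 / 0.95
f = 2.5263


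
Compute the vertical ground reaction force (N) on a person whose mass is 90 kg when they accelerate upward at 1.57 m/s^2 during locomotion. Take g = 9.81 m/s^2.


GRF = m * (g + a)
GRF = 90 * (9.81 + 1.57)
GRF = 90 * 11.3800
GRF = 1024.2000


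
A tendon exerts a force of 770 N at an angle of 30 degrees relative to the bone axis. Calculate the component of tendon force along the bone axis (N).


F_eff = F_tendon * cos(theta)
theta = 30 deg = 0.5236 rad
cos(theta) = 0.8660
F_eff = 770 * 0.8660
F_eff = 666.8396


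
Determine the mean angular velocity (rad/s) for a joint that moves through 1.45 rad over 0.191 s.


omega = delta_theta / delta_t
omega = 1.45 / 0.191
omega = 7.5916


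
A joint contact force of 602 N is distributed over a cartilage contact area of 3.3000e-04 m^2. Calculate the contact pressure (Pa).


P = F / A
P = 602 / 3.3000e-04
P = 1.8242e+06


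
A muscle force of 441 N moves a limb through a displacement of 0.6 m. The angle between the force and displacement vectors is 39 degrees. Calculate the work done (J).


W = F * d * cos(theta)
theta = 39 deg = 0.6807 rad
cos(theta) = 0.7771
W = 441 * 0.6 * 0.7771
W = 205.6328


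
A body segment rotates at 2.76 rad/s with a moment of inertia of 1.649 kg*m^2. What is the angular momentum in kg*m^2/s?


L = I * omega
L = 1.649 * 2.76
L = 4.5512


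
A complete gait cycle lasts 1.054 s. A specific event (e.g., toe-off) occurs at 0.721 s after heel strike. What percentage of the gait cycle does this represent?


pct = (event_time / cycle_time) * 100
pct = (0.721 / 1.054) * 100
ratio = 0.6841
pct = 68.4061


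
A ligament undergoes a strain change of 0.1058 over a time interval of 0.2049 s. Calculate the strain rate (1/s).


strain_rate = delta_strain / delta_t
strain_rate = 0.1058 / 0.2049
strain_rate = 0.5163


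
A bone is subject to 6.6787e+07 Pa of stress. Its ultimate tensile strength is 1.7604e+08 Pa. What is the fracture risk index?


FRI = applied / ultimate
FRI = 6.6787e+07 / 1.7604e+08
FRI = 0.3794


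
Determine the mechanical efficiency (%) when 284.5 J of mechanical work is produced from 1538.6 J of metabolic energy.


eta = (W_mech / E_meta) * 100
eta = (284.5 / 1538.6) * 100
ratio = 0.1849
eta = 18.4908


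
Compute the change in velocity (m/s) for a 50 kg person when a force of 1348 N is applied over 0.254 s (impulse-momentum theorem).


J = F * dt = 1348 * 0.254 = 342.3920 N*s
delta_v = J / m
delta_v = 342.3920 / 50
delta_v = 6.8478


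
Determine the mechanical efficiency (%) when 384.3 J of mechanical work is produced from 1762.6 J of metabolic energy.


eta = (W_mech / E_meta) * 100
eta = (384.3 / 1762.6) * 100
ratio = 0.2180
eta = 21.8030


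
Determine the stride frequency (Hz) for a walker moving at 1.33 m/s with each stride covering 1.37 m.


f = v / stride_length
f = 1.33 / 1.37
f = 0.9708


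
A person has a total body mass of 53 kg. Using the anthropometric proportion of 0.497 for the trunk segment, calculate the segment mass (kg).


m_segment = body_mass * fraction
m_segment = 53 * 0.497
m_segment = 26.3410


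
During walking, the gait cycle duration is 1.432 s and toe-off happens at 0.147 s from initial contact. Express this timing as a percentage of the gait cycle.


pct = (event_time / cycle_time) * 100
pct = (0.147 / 1.432) * 100
ratio = 0.1027
pct = 10.2654


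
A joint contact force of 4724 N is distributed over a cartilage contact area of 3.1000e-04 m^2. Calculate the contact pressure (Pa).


P = F / A
P = 4724 / 3.1000e-04
P = 1.5239e+07


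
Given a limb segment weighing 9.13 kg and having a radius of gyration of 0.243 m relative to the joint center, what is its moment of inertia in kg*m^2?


I = m * k^2
I = 9.13 * 0.243^2
k^2 = 0.0590
I = 0.5391


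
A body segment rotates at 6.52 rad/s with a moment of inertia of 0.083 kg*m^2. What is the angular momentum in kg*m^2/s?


L = I * omega
L = 0.083 * 6.52
L = 0.5412


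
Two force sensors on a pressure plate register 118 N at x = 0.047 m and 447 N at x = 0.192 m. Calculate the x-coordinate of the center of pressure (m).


COP_x = (F1*x1 + F2*x2) / (F1 + F2)
COP_x = (118*0.047 + 447*0.192) / (118 + 447)
Numerator = 91.3700
Denominator = 565
COP_x = 0.1617


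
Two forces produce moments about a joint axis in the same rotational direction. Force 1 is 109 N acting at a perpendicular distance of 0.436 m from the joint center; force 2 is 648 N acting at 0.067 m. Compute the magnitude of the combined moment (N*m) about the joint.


M = F1 * d1 + F2 * d2
M = 109 * 0.436 + 648 * 0.067
M = 47.5240 + 43.4160
M = 90.9400


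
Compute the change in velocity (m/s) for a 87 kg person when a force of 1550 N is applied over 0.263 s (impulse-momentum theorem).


J = F * dt = 1550 * 0.263 = 407.6500 N*s
delta_v = J / m
delta_v = 407.6500 / 87
delta_v = 4.6856


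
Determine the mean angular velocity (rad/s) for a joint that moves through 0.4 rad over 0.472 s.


omega = delta_theta / delta_t
omega = 0.4 / 0.472
omega = 0.8475


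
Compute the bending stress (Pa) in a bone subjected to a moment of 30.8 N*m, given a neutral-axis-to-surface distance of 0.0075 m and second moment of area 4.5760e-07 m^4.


sigma = M * c / I
sigma = 30.8 * 0.0075 / 4.5760e-07
M * c = 0.2310
sigma = 504807.6923


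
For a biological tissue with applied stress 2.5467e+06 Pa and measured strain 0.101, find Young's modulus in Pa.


E = stress / strain
E = 2.5467e+06 / 0.101
E = 2.5215e+07


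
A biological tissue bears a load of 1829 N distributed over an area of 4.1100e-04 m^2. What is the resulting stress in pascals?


stress = F / A
stress = 1829 / 4.1100e-04
stress = 4.4501e+06


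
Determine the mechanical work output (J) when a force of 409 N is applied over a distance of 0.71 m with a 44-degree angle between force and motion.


W = F * d * cos(theta)
theta = 44 deg = 0.7679 rad
cos(theta) = 0.7193
W = 409 * 0.71 * 0.7193
W = 208.8891


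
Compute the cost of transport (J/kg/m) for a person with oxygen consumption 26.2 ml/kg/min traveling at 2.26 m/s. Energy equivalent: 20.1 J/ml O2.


Power per kg = VO2 * 20.1 / 60
Power per kg = 26.2 * 20.1 / 60 = 8.7770 W/kg
Cost = power_per_kg / speed
Cost = 8.7770 / 2.26
Cost = 3.8836


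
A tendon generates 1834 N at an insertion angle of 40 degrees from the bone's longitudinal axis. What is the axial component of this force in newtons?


F_eff = F_tendon * cos(theta)
theta = 40 deg = 0.6981 rad
cos(theta) = 0.7660
F_eff = 1834 * 0.7660
F_eff = 1404.9255


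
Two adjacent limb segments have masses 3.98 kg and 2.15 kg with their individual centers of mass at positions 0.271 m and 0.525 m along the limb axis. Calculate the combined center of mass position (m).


COM = (m1*x1 + m2*x2) / (m1 + m2)
COM = (3.98*0.271 + 2.15*0.525) / (3.98 + 2.15)
Numerator = 2.2073
Denominator = 6.1300
COM = 0.3601


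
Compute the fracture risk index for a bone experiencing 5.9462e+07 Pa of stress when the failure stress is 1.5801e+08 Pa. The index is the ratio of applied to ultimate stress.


FRI = applied / ultimate
FRI = 5.9462e+07 / 1.5801e+08
FRI = 0.3763


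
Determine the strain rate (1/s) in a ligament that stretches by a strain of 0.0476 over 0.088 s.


strain_rate = delta_strain / delta_t
strain_rate = 0.0476 / 0.088
strain_rate = 0.5409


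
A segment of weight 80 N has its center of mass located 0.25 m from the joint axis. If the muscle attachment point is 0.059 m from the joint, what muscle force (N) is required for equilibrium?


F_muscle = W * d_load / d_muscle
F_muscle = 80 * 0.25 / 0.059
Numerator = 20.0000
F_muscle = 338.9831


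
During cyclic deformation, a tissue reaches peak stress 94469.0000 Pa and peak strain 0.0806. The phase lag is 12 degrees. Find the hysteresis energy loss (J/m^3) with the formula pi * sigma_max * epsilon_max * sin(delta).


E_loss = pi * sigma_max * epsilon_max * sin(delta)
delta = 12 deg = 0.2094 rad
sin(delta) = 0.2079
E_loss = pi * 94469.0000 * 0.0806 * 0.2079
E_loss = 4973.3972


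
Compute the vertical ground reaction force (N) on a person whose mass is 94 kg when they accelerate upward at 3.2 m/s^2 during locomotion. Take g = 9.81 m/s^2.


GRF = m * (g + a)
GRF = 94 * (9.81 + 3.2)
GRF = 94 * 13.0100
GRF = 1222.9400


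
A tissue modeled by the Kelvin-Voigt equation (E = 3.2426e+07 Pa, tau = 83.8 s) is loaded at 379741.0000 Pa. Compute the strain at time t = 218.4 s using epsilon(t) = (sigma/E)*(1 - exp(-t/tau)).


epsilon(t) = (sigma/E) * (1 - exp(-t/tau))
sigma/E = 379741.0000 / 3.2426e+07 = 0.0117
exp(-t/tau) = exp(-218.4 / 83.8) = 0.0738
epsilon = 0.0117 * (1 - 0.0738)
epsilon = 0.0108


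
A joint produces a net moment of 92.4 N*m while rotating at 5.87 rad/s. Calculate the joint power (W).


P = M * omega
P = 92.4 * 5.87
P = 542.3880


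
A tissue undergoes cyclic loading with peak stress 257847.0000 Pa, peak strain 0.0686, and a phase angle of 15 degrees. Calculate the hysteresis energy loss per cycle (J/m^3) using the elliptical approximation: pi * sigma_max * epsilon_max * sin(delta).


E_loss = pi * sigma_max * epsilon_max * sin(delta)
delta = 15 deg = 0.2618 rad
sin(delta) = 0.2588
E_loss = pi * 257847.0000 * 0.0686 * 0.2588
E_loss = 14382.4311


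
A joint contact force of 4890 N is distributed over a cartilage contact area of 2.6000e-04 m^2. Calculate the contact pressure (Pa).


P = F / A
P = 4890 / 2.6000e-04
P = 1.8808e+07


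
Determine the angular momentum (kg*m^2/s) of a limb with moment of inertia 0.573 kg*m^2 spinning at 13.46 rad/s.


L = I * omega
L = 0.573 * 13.46
L = 7.7126


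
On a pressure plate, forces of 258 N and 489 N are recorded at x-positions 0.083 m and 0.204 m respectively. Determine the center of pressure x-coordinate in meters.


COP_x = (F1*x1 + F2*x2) / (F1 + F2)
COP_x = (258*0.083 + 489*0.204) / (258 + 489)
Numerator = 121.1700
Denominator = 747
COP_x = 0.1622


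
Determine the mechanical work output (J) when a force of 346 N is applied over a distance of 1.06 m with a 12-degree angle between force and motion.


W = F * d * cos(theta)
theta = 12 deg = 0.2094 rad
cos(theta) = 0.9781
W = 346 * 1.06 * 0.9781
W = 358.7454


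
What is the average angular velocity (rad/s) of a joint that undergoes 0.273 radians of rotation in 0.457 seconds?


omega = delta_theta / delta_t
omega = 0.273 / 0.457
omega = 0.5974


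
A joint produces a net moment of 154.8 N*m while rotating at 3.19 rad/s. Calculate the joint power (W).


P = M * omega
P = 154.8 * 3.19
P = 493.8120


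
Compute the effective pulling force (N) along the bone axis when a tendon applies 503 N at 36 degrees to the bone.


F_eff = F_tendon * cos(theta)
theta = 36 deg = 0.6283 rad
cos(theta) = 0.8090
F_eff = 503 * 0.8090
F_eff = 406.9355


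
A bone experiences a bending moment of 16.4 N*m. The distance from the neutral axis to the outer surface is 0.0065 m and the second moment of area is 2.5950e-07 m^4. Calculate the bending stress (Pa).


sigma = M * c / I
sigma = 16.4 * 0.0065 / 2.5950e-07
M * c = 0.1066
sigma = 410789.9807


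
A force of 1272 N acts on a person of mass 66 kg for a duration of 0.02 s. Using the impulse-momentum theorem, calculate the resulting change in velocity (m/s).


J = F * dt = 1272 * 0.02 = 25.4400 N*s
delta_v = J / m
delta_v = 25.4400 / 66
delta_v = 0.3855


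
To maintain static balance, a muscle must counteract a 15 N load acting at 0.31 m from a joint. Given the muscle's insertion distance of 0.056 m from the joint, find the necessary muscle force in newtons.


F_muscle = W * d_load / d_muscle
F_muscle = 15 * 0.31 / 0.056
Numerator = 4.6500
F_muscle = 83.0357


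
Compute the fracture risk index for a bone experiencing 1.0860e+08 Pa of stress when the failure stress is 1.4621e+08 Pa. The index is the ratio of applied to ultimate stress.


FRI = applied / ultimate
FRI = 1.0860e+08 / 1.4621e+08
FRI = 0.7428


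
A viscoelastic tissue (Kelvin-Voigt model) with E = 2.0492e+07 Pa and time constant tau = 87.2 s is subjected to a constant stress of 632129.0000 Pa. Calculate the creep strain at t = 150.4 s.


epsilon(t) = (sigma/E) * (1 - exp(-t/tau))
sigma/E = 632129.0000 / 2.0492e+07 = 0.0308
exp(-t/tau) = exp(-150.4 / 87.2) = 0.1782
epsilon = 0.0308 * (1 - 0.1782)
epsilon = 0.0254


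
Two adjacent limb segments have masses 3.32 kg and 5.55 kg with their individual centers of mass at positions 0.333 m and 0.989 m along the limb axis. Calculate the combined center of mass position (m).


COM = (m1*x1 + m2*x2) / (m1 + m2)
COM = (3.32*0.333 + 5.55*0.989) / (3.32 + 5.55)
Numerator = 6.5945
Denominator = 8.8700
COM = 0.7435


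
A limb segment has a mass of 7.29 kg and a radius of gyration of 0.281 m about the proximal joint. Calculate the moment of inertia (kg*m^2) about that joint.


I = m * k^2
I = 7.29 * 0.281^2
k^2 = 0.0790
I = 0.5756


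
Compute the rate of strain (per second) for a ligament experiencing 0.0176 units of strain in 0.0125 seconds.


strain_rate = delta_strain / delta_t
strain_rate = 0.0176 / 0.0125
strain_rate = 1.4080


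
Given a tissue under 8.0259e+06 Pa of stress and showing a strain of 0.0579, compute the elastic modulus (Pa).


E = stress / strain
E = 8.0259e+06 / 0.0579
E = 1.3862e+08


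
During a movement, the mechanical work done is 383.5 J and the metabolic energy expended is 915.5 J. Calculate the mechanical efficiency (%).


eta = (W_mech / E_meta) * 100
eta = (383.5 / 915.5) * 100
ratio = 0.4189
eta = 41.8897


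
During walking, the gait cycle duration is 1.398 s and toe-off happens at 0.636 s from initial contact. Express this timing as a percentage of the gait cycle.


pct = (event_time / cycle_time) * 100
pct = (0.636 / 1.398) * 100
ratio = 0.4549
pct = 45.4936


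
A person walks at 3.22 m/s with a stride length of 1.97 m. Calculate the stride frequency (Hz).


f = v / stride_length
f = 3.22 / 1.97
f = 1.6345


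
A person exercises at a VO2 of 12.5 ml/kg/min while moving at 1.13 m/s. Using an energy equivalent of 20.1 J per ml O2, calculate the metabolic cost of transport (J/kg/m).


Power per kg = VO2 * 20.1 / 60
Power per kg = 12.5 * 20.1 / 60 = 4.1875 W/kg
Cost = power_per_kg / speed
Cost = 4.1875 / 1.13
Cost = 3.7058


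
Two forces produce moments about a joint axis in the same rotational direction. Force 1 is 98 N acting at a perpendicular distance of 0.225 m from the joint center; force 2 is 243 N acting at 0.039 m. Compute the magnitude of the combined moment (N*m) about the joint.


M = F1 * d1 + F2 * d2
M = 98 * 0.225 + 243 * 0.039
M = 22.0500 + 9.4770
M = 31.5270


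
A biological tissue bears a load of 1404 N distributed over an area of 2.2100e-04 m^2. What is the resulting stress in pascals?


stress = F / A
stress = 1404 / 2.2100e-04
stress = 6.3529e+06


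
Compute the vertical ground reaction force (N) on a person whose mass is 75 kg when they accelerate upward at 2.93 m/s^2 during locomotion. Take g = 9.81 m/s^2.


GRF = m * (g + a)
GRF = 75 * (9.81 + 2.93)
GRF = 75 * 12.7400
GRF = 955.5000


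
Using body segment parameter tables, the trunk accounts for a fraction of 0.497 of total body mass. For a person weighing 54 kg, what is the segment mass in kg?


m_segment = body_mass * fraction
m_segment = 54 * 0.497
m_segment = 26.8380


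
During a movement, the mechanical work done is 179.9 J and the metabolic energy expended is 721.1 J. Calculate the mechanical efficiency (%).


eta = (W_mech / E_meta) * 100
eta = (179.9 / 721.1) * 100
ratio = 0.2495
eta = 24.9480


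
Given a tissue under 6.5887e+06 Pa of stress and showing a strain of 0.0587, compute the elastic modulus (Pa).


E = stress / strain
E = 6.5887e+06 / 0.0587
E = 1.1224e+08


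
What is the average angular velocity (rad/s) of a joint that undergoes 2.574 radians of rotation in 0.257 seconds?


omega = delta_theta / delta_t
omega = 2.574 / 0.257
omega = 10.0156


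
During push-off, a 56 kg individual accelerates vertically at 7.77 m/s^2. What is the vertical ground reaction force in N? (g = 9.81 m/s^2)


GRF = m * (g + a)
GRF = 56 * (9.81 + 7.77)
GRF = 56 * 17.5800
GRF = 984.4800


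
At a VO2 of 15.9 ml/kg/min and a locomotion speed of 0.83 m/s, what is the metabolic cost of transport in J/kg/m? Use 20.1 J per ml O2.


Power per kg = VO2 * 20.1 / 60
Power per kg = 15.9 * 20.1 / 60 = 5.3265 W/kg
Cost = power_per_kg / speed
Cost = 5.3265 / 0.83
Cost = 6.4175


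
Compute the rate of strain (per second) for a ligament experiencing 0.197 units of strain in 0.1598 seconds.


strain_rate = delta_strain / delta_t
strain_rate = 0.197 / 0.1598
strain_rate = 1.2328


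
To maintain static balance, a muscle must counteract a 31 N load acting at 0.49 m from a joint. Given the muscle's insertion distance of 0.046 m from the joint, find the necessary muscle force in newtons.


F_muscle = W * d_load / d_muscle
F_muscle = 31 * 0.49 / 0.046
Numerator = 15.1900
F_muscle = 330.2174


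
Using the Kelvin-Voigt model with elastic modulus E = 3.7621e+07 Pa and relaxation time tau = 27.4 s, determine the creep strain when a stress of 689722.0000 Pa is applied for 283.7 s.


epsilon(t) = (sigma/E) * (1 - exp(-t/tau))
sigma/E = 689722.0000 / 3.7621e+07 = 0.0183
exp(-t/tau) = exp(-283.7 / 27.4) = 3.1865e-05
epsilon = 0.0183 * (1 - 3.1865e-05)
epsilon = 0.0183


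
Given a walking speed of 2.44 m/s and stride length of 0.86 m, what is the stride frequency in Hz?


f = v / stride_length
f = 2.44 / 0.86
f = 2.8372


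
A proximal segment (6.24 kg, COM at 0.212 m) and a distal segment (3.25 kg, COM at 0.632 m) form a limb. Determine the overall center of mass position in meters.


COM = (m1*x1 + m2*x2) / (m1 + m2)
COM = (6.24*0.212 + 3.25*0.632) / (6.24 + 3.25)
Numerator = 3.3769
Denominator = 9.4900
COM = 0.3558


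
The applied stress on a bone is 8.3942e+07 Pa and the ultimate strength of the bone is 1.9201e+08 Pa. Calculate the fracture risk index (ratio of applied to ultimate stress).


FRI = applied / ultimate
FRI = 8.3942e+07 / 1.9201e+08
FRI = 0.4372


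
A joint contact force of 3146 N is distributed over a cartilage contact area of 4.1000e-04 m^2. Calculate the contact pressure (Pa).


P = F / A
P = 3146 / 4.1000e-04
P = 7.6732e+06


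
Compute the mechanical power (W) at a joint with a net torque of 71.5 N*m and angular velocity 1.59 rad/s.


P = M * omega
P = 71.5 * 1.59
P = 113.6850


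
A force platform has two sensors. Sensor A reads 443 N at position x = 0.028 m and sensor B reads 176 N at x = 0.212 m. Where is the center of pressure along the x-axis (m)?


COP_x = (F1*x1 + F2*x2) / (F1 + F2)
COP_x = (443*0.028 + 176*0.212) / (443 + 176)
Numerator = 49.7160
Denominator = 619
COP_x = 0.0803


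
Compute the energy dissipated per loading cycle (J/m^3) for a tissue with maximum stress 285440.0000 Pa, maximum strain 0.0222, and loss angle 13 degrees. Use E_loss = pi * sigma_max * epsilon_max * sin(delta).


E_loss = pi * sigma_max * epsilon_max * sin(delta)
delta = 13 deg = 0.2269 rad
sin(delta) = 0.2250
E_loss = pi * 285440.0000 * 0.0222 * 0.2250
E_loss = 4478.2230


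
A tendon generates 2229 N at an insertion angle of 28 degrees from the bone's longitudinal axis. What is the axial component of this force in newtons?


F_eff = F_tendon * cos(theta)
theta = 28 deg = 0.4887 rad
cos(theta) = 0.8829
F_eff = 2229 * 0.8829
F_eff = 1968.0902


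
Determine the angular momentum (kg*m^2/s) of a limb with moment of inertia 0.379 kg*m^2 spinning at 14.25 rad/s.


L = I * omega
L = 0.379 * 14.25
L = 5.4008


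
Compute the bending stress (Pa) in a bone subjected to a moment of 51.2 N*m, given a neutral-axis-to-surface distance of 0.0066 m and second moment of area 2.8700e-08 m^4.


sigma = M * c / I
sigma = 51.2 * 0.0066 / 2.8700e-08
M * c = 0.3379
sigma = 1.1774e+07


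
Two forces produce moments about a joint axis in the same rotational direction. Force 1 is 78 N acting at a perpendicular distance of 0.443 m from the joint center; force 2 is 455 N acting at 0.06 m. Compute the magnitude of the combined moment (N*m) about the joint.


M = F1 * d1 + F2 * d2
M = 78 * 0.443 + 455 * 0.06
M = 34.5540 + 27.3000
M = 61.8540


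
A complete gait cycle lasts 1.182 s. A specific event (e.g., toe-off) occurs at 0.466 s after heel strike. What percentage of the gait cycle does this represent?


pct = (event_time / cycle_time) * 100
pct = (0.466 / 1.182) * 100
ratio = 0.3942
pct = 39.4247


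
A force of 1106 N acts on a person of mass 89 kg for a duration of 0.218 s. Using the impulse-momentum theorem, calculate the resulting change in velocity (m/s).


J = F * dt = 1106 * 0.218 = 241.1080 N*s
delta_v = J / m
delta_v = 241.1080 / 89
delta_v = 2.7091


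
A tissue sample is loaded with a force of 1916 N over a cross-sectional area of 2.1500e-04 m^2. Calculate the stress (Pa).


stress = F / A
stress = 1916 / 2.1500e-04
stress = 8.9116e+06


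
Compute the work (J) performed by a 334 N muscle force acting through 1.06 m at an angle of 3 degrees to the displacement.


W = F * d * cos(theta)
theta = 3 deg = 0.0524 rad
cos(theta) = 0.9986
W = 334 * 1.06 * 0.9986
W = 353.5548


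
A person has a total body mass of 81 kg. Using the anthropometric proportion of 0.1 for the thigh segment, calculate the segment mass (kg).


m_segment = body_mass * fraction
m_segment = 81 * 0.1
m_segment = 8.1000


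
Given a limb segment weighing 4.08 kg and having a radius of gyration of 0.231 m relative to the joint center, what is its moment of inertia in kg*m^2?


I = m * k^2
I = 4.08 * 0.231^2
k^2 = 0.0534
I = 0.2177
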